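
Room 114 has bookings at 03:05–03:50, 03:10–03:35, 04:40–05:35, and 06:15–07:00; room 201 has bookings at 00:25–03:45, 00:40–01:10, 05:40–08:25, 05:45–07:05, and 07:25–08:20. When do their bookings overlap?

03:05-03:45, 06:15-07:00

Merge the first list: 03:05-03:50, 04:40-05:35, 06:15-07:00.
Merge the second list: 00:25-03:45, 05:40-08:25.
03:05-03:50 ∩ B → 03:05-03:45.
04:40-05:35 meets no B interval.
06:15-07:00 ∩ B → 06:15-07:00.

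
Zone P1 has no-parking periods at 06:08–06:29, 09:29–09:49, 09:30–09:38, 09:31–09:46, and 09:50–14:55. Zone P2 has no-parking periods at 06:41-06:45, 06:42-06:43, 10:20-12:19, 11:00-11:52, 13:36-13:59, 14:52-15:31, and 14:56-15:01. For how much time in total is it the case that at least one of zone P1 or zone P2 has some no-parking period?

Merge the first list: 06:08-06:29, 09:29-09:49, 09:50-14:55.
Merge the second list: 06:41-06:45, 10:20-12:19, 13:36-13:59, 14:52-15:31.
A ∪ B = 06:08-06:29, 06:41-06:45, 09:29-09:49, 09:50-15:31.
Total: 21 min + 4 min + 20 min + 5 h 41 min = 6 h 26 min.

6 h 26 min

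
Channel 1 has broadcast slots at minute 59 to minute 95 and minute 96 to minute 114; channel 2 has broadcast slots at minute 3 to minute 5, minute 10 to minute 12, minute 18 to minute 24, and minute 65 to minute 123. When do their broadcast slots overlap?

minute 59 to minute 95 meets the second set on minute 65 to minute 95.
minute 96 to minute 114 meets the second set on minute 96 to minute 114.

minute 65 to minute 95, minute 96 to minute 114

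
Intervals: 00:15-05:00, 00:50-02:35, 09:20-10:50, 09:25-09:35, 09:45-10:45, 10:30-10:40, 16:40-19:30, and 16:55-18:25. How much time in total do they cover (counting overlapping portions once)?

9 h 5 min

Merged: 00:15-05:00, 09:20-10:50, 16:40-19:30.
Lengths: 4 h 45 min + 1 h 30 min + 2 h 50 min = 9 h 5 min.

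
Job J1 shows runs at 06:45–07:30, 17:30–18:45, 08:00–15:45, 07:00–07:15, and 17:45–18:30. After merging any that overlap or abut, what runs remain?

Sort by start: 06:45-07:30, 07:00-07:15, 08:00-15:45, 17:30-18:45, 17:45-18:30.
07:00-07:15 overlaps/touches 06:45-07:30 → extend to 06:45-07:30.
08:00-15:45 is disjoint → start new block.
17:30-18:45 is disjoint → start new block.
17:45-18:30 overlaps/touches 17:30-18:45 → extend to 17:30-18:45.

06:45-07:30, 08:00-15:45, 17:30-18:45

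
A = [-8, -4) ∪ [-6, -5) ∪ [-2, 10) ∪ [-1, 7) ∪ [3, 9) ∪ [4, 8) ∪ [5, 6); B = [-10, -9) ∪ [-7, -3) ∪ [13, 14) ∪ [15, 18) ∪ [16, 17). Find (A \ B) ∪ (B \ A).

[-10, -9) ∪ [-8, -7) ∪ [-4, -3) ∪ [-2, 10) ∪ [13, 14) ∪ [15, 18)

Merge the first list: [-8, -4), [-2, 10).
Merge the second list: [-10, -9), [-7, -3), [13, 14), [15, 18).
A but not B: [-8, -7), [-2, 10).
B but not A: [-10, -9), [-4, -3), [13, 14), [15, 18).
Combining gives A △ B.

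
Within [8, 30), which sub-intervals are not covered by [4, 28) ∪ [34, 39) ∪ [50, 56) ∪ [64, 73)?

The merged coverage is [4, 28), [34, 39), [50, 56), [64, 73).
Complement within [8, 30): [28, 30).

[28, 30)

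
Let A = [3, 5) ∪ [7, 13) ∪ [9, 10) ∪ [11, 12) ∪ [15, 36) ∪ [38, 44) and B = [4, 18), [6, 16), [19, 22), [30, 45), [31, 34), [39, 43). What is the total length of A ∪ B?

42

First set merges to [3, 5), [7, 13), [15, 36), [38, 44).
Second set merges to [4, 18), [19, 22), [30, 45).
A ∪ B = [3, 45).
Total: 42.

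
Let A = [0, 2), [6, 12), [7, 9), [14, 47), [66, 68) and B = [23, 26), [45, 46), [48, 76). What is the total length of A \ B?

37

First set merges to [0, 2), [6, 12), [14, 47), [66, 68).
A \ B = [0, 2), [6, 12), [14, 23), [26, 45), [46, 47).
Total: 2 + 6 + 9 + 19 + 1 = 37.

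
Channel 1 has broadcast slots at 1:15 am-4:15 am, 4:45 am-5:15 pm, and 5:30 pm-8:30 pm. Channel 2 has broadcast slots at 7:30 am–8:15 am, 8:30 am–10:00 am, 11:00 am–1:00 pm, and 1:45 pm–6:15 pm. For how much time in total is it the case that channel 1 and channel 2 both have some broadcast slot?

8 h 30 min

A ∩ B = 7:30 am–8:15 am, 8:30 am–10:00 am, 11:00 am–1:00 pm, 1:45 pm–5:15 pm, 5:30 pm–6:15 pm.
Total: 45 min + 1 h 30 min + 2 h + 3 h 30 min + 45 min = 8 h 30 min.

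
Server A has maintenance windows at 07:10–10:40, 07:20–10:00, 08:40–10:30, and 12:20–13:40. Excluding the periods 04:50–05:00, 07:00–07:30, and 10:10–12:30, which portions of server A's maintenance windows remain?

First set merges to 07:10–10:40, 12:20–13:40.
07:10–10:40 with B removed leaves 07:30–10:10.
12:20–13:40 with B removed leaves 12:30–13:40.

07:30–10:10, 12:30–13:40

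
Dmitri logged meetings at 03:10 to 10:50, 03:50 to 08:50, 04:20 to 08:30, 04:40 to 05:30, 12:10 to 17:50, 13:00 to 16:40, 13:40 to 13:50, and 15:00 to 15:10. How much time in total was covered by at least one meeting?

Merged: 03:10-10:50, 12:10-17:50.
Lengths: 7 h 40 min + 5 h 40 min = 13 h 20 min.

13 h 20 min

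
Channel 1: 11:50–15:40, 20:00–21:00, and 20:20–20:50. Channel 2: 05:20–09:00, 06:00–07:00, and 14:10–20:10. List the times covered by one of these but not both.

A, merged: 11:50–15:40, 20:00–21:00.
B, merged: 05:20–09:00, 14:10–20:10.
A but not B: 11:50–14:10, 20:10–21:00.
B but not A: 05:20–09:00, 15:40–20:00.
Combining gives A △ B.

05:20–09:00, 11:50–14:10, 15:40–20:00, 20:10–21:00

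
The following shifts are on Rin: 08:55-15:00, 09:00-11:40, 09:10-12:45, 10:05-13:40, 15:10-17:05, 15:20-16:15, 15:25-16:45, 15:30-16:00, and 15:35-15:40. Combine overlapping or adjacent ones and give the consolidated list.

09:00-11:40 overlaps/touches 08:55-15:00 → extend to 08:55-15:00.
09:10-12:45 overlaps/touches 08:55-15:00 → extend to 08:55-15:00.
10:05-13:40 overlaps/touches 08:55-15:00 → extend to 08:55-15:00.
15:10-17:05 is disjoint → start new block.
15:20-16:15 overlaps/touches 15:10-17:05 → extend to 15:10-17:05.
15:25-16:45 overlaps/touches 15:10-17:05 → extend to 15:10-17:05.
15:30-16:00 overlaps/touches 15:10-17:05 → extend to 15:10-17:05.
15:35-15:40 overlaps/touches 15:10-17:05 → extend to 15:10-17:05.

08:55-15:00, 15:10-17:05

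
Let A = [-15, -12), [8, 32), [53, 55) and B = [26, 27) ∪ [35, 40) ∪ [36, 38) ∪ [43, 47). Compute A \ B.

Merge the second list: [26, 27), [35, 40), [43, 47).
[-15, -12): no B overlap → unchanged.
[8, 32) minus B → [8, 26), [27, 32).
[53, 55): no B overlap → unchanged.

[-15, -12) ∪ [8, 26) ∪ [27, 32) ∪ [53, 55)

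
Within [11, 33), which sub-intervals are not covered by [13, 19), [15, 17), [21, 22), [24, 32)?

The merged coverage is [13, 19), [21, 22), [24, 32).
Gaps within [11, 33): [11, 13), [19, 21), [22, 24), [32, 33).

[11, 13) ∪ [19, 21) ∪ [22, 24) ∪ [32, 33)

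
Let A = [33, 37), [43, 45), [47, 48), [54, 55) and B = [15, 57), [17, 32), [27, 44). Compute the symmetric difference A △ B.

B, merged: [15, 57).
A \ B = none.
B \ A = [15, 33), [37, 43), [45, 47), [48, 54), [55, 57).
Union of the two gives the symmetric difference.

[15, 33) ∪ [37, 43) ∪ [45, 47) ∪ [48, 54) ∪ [55, 57)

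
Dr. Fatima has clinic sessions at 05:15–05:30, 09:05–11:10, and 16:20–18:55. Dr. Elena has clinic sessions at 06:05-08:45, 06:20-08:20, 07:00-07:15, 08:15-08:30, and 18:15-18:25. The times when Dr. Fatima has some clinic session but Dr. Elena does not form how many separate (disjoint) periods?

Second set merges to 06:05–08:45, 18:15–18:25.
A \ B = 05:15–05:30, 09:05–11:10, 16:20–18:15, 18:25–18:55.
That is 4 disjoint pieces.

4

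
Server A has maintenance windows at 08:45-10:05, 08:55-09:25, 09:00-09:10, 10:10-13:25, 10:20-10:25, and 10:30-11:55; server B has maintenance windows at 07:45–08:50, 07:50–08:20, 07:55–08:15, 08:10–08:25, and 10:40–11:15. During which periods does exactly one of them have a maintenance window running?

07:45–08:45, 08:50–10:05, 10:10–10:40, 11:15–13:25

First set merges to 08:45–10:05, 10:10–13:25.
Second set merges to 07:45–08:50, 10:40–11:15.
A \ B = 08:50–10:05, 10:10–10:40, 11:15–13:25.
B \ A = 07:45–08:45.
Union of the two gives the symmetric difference.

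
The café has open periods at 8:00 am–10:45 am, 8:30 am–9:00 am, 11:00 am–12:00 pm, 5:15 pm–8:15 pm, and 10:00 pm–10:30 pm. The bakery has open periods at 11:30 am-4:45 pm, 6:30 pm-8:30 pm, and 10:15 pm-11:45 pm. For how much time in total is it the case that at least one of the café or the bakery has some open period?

13 h 30 min

First set merges to 8:00 am-10:45 am, 11:00 am-12:00 pm, 5:15 pm-8:15 pm, 10:00 pm-10:30 pm.
A ∪ B = 8:00 am-10:45 am, 11:00 am-4:45 pm, 5:15 pm-8:30 pm, 10:00 pm-11:45 pm.
Total: 2 h 45 min + 5 h 45 min + 3 h 15 min + 1 h 45 min = 13 h 30 min.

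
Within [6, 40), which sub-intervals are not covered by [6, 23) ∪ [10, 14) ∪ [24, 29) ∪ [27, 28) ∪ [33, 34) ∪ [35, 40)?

[23, 24) ∪ [29, 33) ∪ [34, 35)

After merging, the occupied span is [6, 23), [24, 29), [33, 34), [35, 40).
Complement within [6, 40): [23, 24), [29, 33), [34, 35).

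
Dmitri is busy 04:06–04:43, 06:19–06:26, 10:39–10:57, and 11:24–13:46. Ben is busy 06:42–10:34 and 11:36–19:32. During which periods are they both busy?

11:36–13:46

04:06–04:43: no overlap with the second set.
06:19–06:26: no overlap with the second set.
10:39–10:57: no overlap with the second set.
11:24–13:46 meets the second set on 11:36–13:46.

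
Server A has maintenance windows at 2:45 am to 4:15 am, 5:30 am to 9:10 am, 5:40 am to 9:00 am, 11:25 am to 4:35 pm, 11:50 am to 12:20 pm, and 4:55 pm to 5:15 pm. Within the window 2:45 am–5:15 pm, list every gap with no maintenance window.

Covered (merged): 2:45 am–4:15 am, 5:30 am–9:10 am, 11:25 am–4:35 pm, 4:55 pm–5:15 pm.
Complement within 2:45 am–5:15 pm: 4:15 am–5:30 am, 9:10 am–11:25 am, 4:35 pm–4:55 pm.

4:15 am–5:30 am, 9:10 am–11:25 am, 4:35 pm–4:55 pm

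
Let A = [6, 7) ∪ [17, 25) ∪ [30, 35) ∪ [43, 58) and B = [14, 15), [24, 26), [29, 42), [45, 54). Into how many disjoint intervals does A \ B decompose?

A \ B = [6, 7), [17, 24), [43, 45), [54, 58).
That is 4 disjoint pieces.

4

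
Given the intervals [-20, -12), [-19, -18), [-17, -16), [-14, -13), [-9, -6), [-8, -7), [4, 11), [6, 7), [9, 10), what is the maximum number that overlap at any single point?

2

Walk the sorted start/end points keeping a running depth.
The depth first hits 2 at -19.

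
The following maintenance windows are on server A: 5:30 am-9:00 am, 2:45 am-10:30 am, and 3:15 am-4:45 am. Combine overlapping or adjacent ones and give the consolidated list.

2:45 am–10:30 am

Sort by start: 2:45 am–10:30 am, 3:15 am–4:45 am, 5:30 am–9:00 am.
3:15 am–4:45 am overlaps/touches 2:45 am–10:30 am → extend to 2:45 am–10:30 am.
5:30 am–9:00 am overlaps/touches 2:45 am–10:30 am → extend to 2:45 am–10:30 am.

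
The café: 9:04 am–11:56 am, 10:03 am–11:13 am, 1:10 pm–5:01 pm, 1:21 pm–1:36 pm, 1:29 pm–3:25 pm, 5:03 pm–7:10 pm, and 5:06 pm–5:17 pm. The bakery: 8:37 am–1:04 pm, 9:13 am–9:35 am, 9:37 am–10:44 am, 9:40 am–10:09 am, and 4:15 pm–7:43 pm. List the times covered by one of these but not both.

Merge the first list: 9:04 am–11:56 am, 1:10 pm–5:01 pm, 5:03 pm–7:10 pm.
Merge the second list: 8:37 am–1:04 pm, 4:15 pm–7:43 pm.
A but not B: 1:10 pm–4:15 pm.
B but not A: 8:37 am–9:04 am, 11:56 am–1:04 pm, 5:01 pm–5:03 pm, 7:10 pm–7:43 pm.
Combining gives A △ B.

8:37 am–9:04 am, 11:56 am–1:04 pm, 1:10 pm–4:15 pm, 5:01 pm–5:03 pm, 7:10 pm–7:43 pm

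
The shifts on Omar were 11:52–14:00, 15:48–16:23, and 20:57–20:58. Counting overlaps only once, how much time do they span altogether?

Merged: 11:52-14:00, 15:48-16:23, 20:57-20:58.
Lengths: 2 h 8 min + 35 min + 1 min = 2 h 44 min.

2 h 44 min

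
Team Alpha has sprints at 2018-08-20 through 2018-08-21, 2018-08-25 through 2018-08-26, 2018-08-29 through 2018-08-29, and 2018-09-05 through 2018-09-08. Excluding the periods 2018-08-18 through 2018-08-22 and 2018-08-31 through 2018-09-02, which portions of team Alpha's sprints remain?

2018-08-25 through 2018-08-26, 2018-08-29 through 2018-08-29, 2018-09-05 through 2018-09-08

2018-08-20 through 2018-08-21: entirely removed.
2018-08-25 through 2018-08-26: nothing removed.
2018-08-29 through 2018-08-29: nothing removed.
2018-09-05 through 2018-09-08: nothing removed.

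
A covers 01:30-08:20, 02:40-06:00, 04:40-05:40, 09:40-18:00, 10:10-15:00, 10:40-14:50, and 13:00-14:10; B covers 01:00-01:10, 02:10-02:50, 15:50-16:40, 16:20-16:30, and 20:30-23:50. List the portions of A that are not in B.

01:30-02:10, 02:50-08:20, 09:40-15:50, 16:40-18:00

A, merged: 01:30-08:20, 09:40-18:00.
B, merged: 01:00-01:10, 02:10-02:50, 15:50-16:40, 20:30-23:50.
01:30-08:20 \ B = 01:30-02:10, 02:50-08:20.
09:40-18:00 \ B = 09:40-15:50, 16:40-18:00.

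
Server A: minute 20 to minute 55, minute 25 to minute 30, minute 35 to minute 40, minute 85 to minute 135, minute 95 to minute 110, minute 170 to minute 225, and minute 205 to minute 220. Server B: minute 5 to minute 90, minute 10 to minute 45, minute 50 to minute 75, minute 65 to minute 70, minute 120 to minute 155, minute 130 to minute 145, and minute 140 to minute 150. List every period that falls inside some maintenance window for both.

A, merged: minute 20 to minute 55, minute 85 to minute 135, minute 170 to minute 225.
B, merged: minute 5 to minute 90, minute 120 to minute 155.
minute 20 to minute 55 overlaps B on minute 20 to minute 55.
minute 85 to minute 135 overlaps B on minute 85 to minute 90, minute 120 to minute 135.
minute 170 to minute 225 falls entirely outside B.

minute 20 to minute 55, minute 85 to minute 90, minute 120 to minute 135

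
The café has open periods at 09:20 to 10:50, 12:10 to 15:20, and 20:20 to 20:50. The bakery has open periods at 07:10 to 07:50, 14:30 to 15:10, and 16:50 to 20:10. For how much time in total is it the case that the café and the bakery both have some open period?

A ∩ B = 14:30-15:10.
Total: 40 min.

40 min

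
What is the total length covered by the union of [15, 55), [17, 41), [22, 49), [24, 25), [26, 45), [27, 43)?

Merged: [15, 55).
Length: 40.

40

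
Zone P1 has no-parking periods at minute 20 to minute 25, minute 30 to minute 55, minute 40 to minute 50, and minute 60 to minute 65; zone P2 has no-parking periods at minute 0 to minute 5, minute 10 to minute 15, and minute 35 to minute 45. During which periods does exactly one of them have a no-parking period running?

minute 0 to minute 5, minute 10 to minute 15, minute 20 to minute 25, minute 30 to minute 35, minute 45 to minute 55, minute 60 to minute 65

A, merged: minute 20 to minute 25, minute 30 to minute 55, minute 60 to minute 65.
A but not B: minute 20 to minute 25, minute 30 to minute 35, minute 45 to minute 55, minute 60 to minute 65.
B but not A: minute 0 to minute 5, minute 10 to minute 15.
Combining gives A △ B.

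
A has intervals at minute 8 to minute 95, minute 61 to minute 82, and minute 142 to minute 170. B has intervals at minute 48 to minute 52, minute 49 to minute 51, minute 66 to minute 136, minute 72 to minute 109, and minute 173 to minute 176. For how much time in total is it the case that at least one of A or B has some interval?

First set merges to minute 8 to minute 95, minute 142 to minute 170.
Second set merges to minute 48 to minute 52, minute 66 to minute 136, minute 173 to minute 176.
A ∪ B = minute 8 to minute 136, minute 142 to minute 170, minute 173 to minute 176.
Total: 128 minutes + 28 minutes + 3 minutes = 159 minutes.

159 minutes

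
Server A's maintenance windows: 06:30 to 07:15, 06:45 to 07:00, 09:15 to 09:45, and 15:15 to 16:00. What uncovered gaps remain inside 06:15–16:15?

After merging, the occupied span is 06:30-07:15, 09:15-09:45, 15:15-16:00.
Gaps within 06:15-16:15: 06:15-06:30, 07:15-09:15, 09:45-15:15, 16:00-16:15.

06:15-06:30, 07:15-09:15, 09:45-15:15, 16:00-16:15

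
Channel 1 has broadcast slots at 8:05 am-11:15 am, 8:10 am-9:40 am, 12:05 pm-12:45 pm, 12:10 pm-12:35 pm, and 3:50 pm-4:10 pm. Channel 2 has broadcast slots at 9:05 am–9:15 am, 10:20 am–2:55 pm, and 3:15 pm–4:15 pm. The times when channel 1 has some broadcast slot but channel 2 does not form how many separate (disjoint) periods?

First set merges to 8:05 am-11:15 am, 12:05 pm-12:45 pm, 3:50 pm-4:10 pm.
A \ B = 8:05 am-9:05 am, 9:15 am-10:20 am.
That is 2 disjoint pieces.

2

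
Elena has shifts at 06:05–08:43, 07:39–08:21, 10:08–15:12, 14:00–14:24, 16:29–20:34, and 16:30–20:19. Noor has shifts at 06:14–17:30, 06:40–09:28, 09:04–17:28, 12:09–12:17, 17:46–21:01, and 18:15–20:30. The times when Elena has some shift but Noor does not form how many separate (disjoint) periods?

A, merged: 06:05–08:43, 10:08–15:12, 16:29–20:34.
B, merged: 06:14–17:30, 17:46–21:01.
A \ B = 06:05–06:14, 17:30–17:46.
That is 2 disjoint pieces.

2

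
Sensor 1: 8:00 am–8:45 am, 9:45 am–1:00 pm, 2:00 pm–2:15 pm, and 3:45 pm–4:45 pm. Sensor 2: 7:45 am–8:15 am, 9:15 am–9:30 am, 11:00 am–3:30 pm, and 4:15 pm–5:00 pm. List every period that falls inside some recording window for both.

8:00 am–8:45 am ∩ B → 8:00 am–8:15 am.
9:45 am–1:00 pm ∩ B → 11:00 am–1:00 pm.
2:00 pm–2:15 pm ∩ B → 2:00 pm–2:15 pm.
3:45 pm–4:45 pm ∩ B → 4:15 pm–4:45 pm.

8:00 am–8:15 am, 11:00 am–1:00 pm, 2:00 pm–2:15 pm, 4:15 pm–4:45 pm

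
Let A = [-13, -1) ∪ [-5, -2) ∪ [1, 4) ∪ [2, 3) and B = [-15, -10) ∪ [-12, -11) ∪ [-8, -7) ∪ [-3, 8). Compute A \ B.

[-10, -8) ∪ [-7, -3)

A, merged: [-13, -1), [1, 4).
B, merged: [-15, -10), [-8, -7), [-3, 8).
[-13, -1) minus B → [-10, -8), [-7, -3).
[1, 4): fully covered by B → removed.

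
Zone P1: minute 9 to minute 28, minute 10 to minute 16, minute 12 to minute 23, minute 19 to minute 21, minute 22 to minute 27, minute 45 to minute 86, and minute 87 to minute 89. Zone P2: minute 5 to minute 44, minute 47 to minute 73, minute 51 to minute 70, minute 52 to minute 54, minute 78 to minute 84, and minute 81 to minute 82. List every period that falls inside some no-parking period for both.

Merge the first list: minute 9 to minute 28, minute 45 to minute 86, minute 87 to minute 89.
Merge the second list: minute 5 to minute 44, minute 47 to minute 73, minute 78 to minute 84.
minute 9 to minute 28 meets the second set on minute 9 to minute 28.
minute 45 to minute 86 meets the second set on minute 47 to minute 73, minute 78 to minute 84.
minute 87 to minute 89: no overlap with the second set.

minute 9 to minute 28, minute 47 to minute 73, minute 78 to minute 84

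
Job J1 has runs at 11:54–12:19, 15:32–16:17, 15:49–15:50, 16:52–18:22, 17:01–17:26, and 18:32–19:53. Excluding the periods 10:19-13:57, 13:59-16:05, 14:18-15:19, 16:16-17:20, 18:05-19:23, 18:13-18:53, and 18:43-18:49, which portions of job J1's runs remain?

Merge the first list: 11:54–12:19, 15:32–16:17, 16:52–18:22, 18:32–19:53.
Merge the second list: 10:19–13:57, 13:59–16:05, 16:16–17:20, 18:05–19:23.
11:54–12:19 lies entirely inside B → drops out.
15:32–16:17 with B removed leaves 16:05–16:16.
16:52–18:22 with B removed leaves 17:20–18:05.
18:32–19:53 with B removed leaves 19:23–19:53.

16:05–16:16, 17:20–18:05, 19:23–19:53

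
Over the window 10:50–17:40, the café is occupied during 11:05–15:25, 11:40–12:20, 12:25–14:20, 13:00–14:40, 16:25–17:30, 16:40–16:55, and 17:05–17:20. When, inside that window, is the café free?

10:50-11:05, 15:25-16:25, 17:30-17:40

The merged coverage is 11:05-15:25, 16:25-17:30.
Uncovered inside 10:50-17:40: 10:50-11:05, 15:25-16:25, 17:30-17:40.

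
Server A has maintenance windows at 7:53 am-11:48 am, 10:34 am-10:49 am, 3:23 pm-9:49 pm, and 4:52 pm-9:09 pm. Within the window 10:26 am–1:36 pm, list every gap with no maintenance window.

The merged coverage is 7:53 am–11:48 am, 3:23 pm–9:49 pm.
Uncovered inside 10:26 am–1:36 pm: 11:48 am–1:36 pm.

11:48 am–1:36 pm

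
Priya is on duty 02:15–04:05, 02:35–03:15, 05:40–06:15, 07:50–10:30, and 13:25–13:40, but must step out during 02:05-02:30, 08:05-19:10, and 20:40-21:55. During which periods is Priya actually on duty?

02:30-04:05, 05:40-06:15, 07:50-08:05

A, merged: 02:15-04:05, 05:40-06:15, 07:50-10:30, 13:25-13:40.
02:15-04:05 minus B → 02:30-04:05.
05:40-06:15: no B overlap → unchanged.
07:50-10:30 minus B → 07:50-08:05.
13:25-13:40: fully covered by B → removed.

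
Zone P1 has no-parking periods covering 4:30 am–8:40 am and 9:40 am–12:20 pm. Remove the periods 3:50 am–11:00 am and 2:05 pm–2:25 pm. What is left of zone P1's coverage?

11:00 am-12:20 pm

4:30 am-8:40 am: entirely removed.
9:40 am-12:20 pm \ B = 11:00 am-12:20 pm.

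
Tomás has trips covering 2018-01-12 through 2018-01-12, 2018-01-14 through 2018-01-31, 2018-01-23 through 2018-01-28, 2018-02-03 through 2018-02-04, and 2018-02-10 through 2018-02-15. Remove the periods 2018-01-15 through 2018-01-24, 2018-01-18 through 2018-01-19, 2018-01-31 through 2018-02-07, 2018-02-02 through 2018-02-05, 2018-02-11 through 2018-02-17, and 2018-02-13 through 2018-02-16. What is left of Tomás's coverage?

2018-01-12 through 2018-01-12, 2018-01-14 through 2018-01-14, 2018-01-25 through 2018-01-30, 2018-02-10 through 2018-02-10

First set merges to 2018-01-12 through 2018-01-12, 2018-01-14 through 2018-01-31, 2018-02-03 through 2018-02-04, 2018-02-10 through 2018-02-15.
Second set merges to 2018-01-15 through 2018-01-24, 2018-01-31 through 2018-02-07, 2018-02-11 through 2018-02-17.
2018-01-12 through 2018-01-12: no B overlap → unchanged.
2018-01-14 through 2018-01-31 minus B → 2018-01-14 through 2018-01-14, 2018-01-25 through 2018-01-30.
2018-02-03 through 2018-02-04: fully covered by B → removed.
2018-02-10 through 2018-02-15 minus B → 2018-02-10 through 2018-02-10.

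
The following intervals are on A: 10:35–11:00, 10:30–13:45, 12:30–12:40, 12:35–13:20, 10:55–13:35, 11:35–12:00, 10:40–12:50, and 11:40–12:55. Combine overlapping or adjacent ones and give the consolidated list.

10:30-13:45

Sort by start: 10:30-13:45, 10:35-11:00, 10:40-12:50, 10:55-13:35, 11:35-12:00, 11:40-12:55, 12:30-12:40, 12:35-13:20.
10:35-11:00 overlaps/touches 10:30-13:45 → extend to 10:30-13:45.
10:40-12:50 overlaps/touches 10:30-13:45 → extend to 10:30-13:45.
10:55-13:35 overlaps/touches 10:30-13:45 → extend to 10:30-13:45.
11:35-12:00 overlaps/touches 10:30-13:45 → extend to 10:30-13:45.
11:40-12:55 overlaps/touches 10:30-13:45 → extend to 10:30-13:45.
12:30-12:40 overlaps/touches 10:30-13:45 → extend to 10:30-13:45.
12:35-13:20 overlaps/touches 10:30-13:45 → extend to 10:30-13:45.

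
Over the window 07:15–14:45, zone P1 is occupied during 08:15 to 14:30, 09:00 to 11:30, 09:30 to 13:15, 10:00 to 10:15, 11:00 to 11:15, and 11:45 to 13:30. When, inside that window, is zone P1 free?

The merged coverage is 08:15-14:30.
Gaps within 07:15-14:45: 07:15-08:15, 14:30-14:45.

07:15-08:15, 14:30-14:45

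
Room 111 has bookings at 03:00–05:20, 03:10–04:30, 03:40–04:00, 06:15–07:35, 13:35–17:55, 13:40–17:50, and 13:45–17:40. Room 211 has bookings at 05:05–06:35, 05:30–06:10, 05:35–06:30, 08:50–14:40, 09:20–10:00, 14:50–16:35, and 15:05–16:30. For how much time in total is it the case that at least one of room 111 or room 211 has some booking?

13 h 40 min

First set merges to 03:00–05:20, 06:15–07:35, 13:35–17:55.
Second set merges to 05:05–06:35, 08:50–14:40, 14:50–16:35.
A ∪ B = 03:00–07:35, 08:50–17:55.
Total: 4 h 35 min + 9 h 5 min = 13 h 40 min.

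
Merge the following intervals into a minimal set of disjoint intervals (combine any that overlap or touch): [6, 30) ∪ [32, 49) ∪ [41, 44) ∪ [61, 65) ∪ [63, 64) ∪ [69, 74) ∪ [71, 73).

[6, 30) ∪ [32, 49) ∪ [61, 65) ∪ [69, 74)

[32, 49) is disjoint → start new block.
[41, 44) overlaps/touches [32, 49) → extend to [32, 49).
[61, 65) is disjoint → start new block.
[63, 64) overlaps/touches [61, 65) → extend to [61, 65).
[69, 74) is disjoint → start new block.
[71, 73) overlaps/touches [69, 74) → extend to [69, 74).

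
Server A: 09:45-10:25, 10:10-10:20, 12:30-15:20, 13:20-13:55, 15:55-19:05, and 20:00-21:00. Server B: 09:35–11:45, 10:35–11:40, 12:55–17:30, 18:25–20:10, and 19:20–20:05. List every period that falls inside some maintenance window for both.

09:45–10:25, 12:55–15:20, 15:55–17:30, 18:25–19:05, 20:00–20:10

A, merged: 09:45–10:25, 12:30–15:20, 15:55–19:05, 20:00–21:00.
B, merged: 09:35–11:45, 12:55–17:30, 18:25–20:10.
09:45–10:25 meets the second set on 09:45–10:25.
12:30–15:20 meets the second set on 12:55–15:20.
15:55–19:05 meets the second set on 15:55–17:30, 18:25–19:05.
20:00–21:00 meets the second set on 20:00–20:10.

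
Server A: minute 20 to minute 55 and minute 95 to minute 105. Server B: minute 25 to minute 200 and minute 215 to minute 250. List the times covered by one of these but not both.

Only in the first: minute 20 to minute 25.
Only in the second: minute 55 to minute 95, minute 105 to minute 200, minute 215 to minute 250.
Together these are the periods covered by exactly one.

minute 20 to minute 25, minute 55 to minute 95, minute 105 to minute 200, minute 215 to minute 250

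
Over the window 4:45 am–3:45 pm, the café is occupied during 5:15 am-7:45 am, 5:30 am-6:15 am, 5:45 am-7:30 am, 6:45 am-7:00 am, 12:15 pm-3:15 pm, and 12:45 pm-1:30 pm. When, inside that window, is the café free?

4:45 am-5:15 am, 7:45 am-12:15 pm, 3:15 pm-3:45 pm

After merging, the occupied span is 5:15 am-7:45 am, 12:15 pm-3:15 pm.
Gaps within 4:45 am-3:45 pm: 4:45 am-5:15 am, 7:45 am-12:15 pm, 3:15 pm-3:45 pm.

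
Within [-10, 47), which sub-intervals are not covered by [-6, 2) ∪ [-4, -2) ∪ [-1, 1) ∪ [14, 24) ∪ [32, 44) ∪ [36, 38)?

[-10, -6) ∪ [2, 14) ∪ [24, 32) ∪ [44, 47)

After merging, the occupied span is [-6, 2), [14, 24), [32, 44).
Uncovered inside [-10, 47): [-10, -6), [2, 14), [24, 32), [44, 47).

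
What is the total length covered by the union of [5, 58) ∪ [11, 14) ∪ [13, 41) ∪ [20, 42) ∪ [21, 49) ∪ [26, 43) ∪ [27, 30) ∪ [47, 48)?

Merged: [5, 58).
Length: 53.

53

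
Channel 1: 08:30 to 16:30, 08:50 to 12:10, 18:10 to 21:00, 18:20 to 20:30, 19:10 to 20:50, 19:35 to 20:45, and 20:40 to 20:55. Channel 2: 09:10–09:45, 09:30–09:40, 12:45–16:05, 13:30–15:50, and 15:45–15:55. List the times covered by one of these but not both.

08:30–09:10, 09:45–12:45, 16:05–16:30, 18:10–21:00

A, merged: 08:30–16:30, 18:10–21:00.
B, merged: 09:10–09:45, 12:45–16:05.
A \ B = 08:30–09:10, 09:45–12:45, 16:05–16:30, 18:10–21:00.
B \ A = none.
Union of the two gives the symmetric difference.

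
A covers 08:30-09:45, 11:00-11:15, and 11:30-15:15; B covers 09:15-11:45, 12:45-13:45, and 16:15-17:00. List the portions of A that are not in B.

08:30-09:45 with B removed leaves 08:30-09:15.
11:00-11:15 lies entirely inside B → drops out.
11:30-15:15 with B removed leaves 11:45-12:45, 13:45-15:15.

08:30-09:15, 11:45-12:45, 13:45-15:15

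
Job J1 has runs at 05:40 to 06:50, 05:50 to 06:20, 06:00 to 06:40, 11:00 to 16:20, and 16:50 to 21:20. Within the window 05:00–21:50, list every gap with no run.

05:00-05:40, 06:50-11:00, 16:20-16:50, 21:20-21:50

Covered (merged): 05:40-06:50, 11:00-16:20, 16:50-21:20.
Gaps within 05:00-21:50: 05:00-05:40, 06:50-11:00, 16:20-16:50, 21:20-21:50.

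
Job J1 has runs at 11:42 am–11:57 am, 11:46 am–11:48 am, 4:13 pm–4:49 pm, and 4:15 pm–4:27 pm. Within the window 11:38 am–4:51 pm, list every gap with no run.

11:38 am-11:42 am, 11:57 am-4:13 pm, 4:49 pm-4:51 pm

The merged coverage is 11:42 am-11:57 am, 4:13 pm-4:49 pm.
Complement within 11:38 am-4:51 pm: 11:38 am-11:42 am, 11:57 am-4:13 pm, 4:49 pm-4:51 pm.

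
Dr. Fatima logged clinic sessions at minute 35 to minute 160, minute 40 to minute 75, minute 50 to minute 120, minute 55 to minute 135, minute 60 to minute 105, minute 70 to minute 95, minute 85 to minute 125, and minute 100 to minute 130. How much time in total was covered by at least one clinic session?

Merged: minute 35 to minute 160.
Length: 125 minutes.

125 minutes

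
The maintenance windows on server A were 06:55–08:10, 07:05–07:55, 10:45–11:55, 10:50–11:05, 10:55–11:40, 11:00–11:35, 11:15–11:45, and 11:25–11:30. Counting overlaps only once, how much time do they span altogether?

2 h 25 min

Merged: 06:55-08:10, 10:45-11:55.
Lengths: 1 h 15 min + 1 h 10 min = 2 h 25 min.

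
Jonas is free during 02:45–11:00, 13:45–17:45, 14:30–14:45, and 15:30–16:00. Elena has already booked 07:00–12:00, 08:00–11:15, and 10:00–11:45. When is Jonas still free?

A, merged: 02:45–11:00, 13:45–17:45.
B, merged: 07:00–12:00.
02:45–11:00 with B removed leaves 02:45–07:00.
13:45–17:45 is untouched.

02:45–07:00, 13:45–17:45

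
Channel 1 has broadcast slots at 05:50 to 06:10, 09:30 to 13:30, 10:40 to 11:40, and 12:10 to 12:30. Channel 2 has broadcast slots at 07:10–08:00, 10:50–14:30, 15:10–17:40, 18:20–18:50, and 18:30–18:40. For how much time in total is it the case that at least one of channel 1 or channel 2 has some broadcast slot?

First set merges to 05:50–06:10, 09:30–13:30.
Second set merges to 07:10–08:00, 10:50–14:30, 15:10–17:40, 18:20–18:50.
A ∪ B = 05:50–06:10, 07:10–08:00, 09:30–14:30, 15:10–17:40, 18:20–18:50.
Total: 20 min + 50 min + 5 h + 2 h 30 min + 30 min = 9 h 10 min.

9 h 10 min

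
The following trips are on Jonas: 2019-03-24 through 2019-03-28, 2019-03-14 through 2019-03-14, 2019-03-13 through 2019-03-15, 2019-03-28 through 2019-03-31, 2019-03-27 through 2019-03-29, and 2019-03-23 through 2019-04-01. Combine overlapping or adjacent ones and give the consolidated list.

Sort by start: 2019-03-13 through 2019-03-15, 2019-03-14 through 2019-03-14, 2019-03-23 through 2019-04-01, 2019-03-24 through 2019-03-28, 2019-03-27 through 2019-03-29, 2019-03-28 through 2019-03-31.
2019-03-14 through 2019-03-14 overlaps/touches 2019-03-13 through 2019-03-15 → extend to 2019-03-13 through 2019-03-15.
2019-03-23 through 2019-04-01 is disjoint → start new block.
2019-03-24 through 2019-03-28 overlaps/touches 2019-03-23 through 2019-04-01 → extend to 2019-03-23 through 2019-04-01.
2019-03-27 through 2019-03-29 overlaps/touches 2019-03-23 through 2019-04-01 → extend to 2019-03-23 through 2019-04-01.
2019-03-28 through 2019-03-31 overlaps/touches 2019-03-23 through 2019-04-01 → extend to 2019-03-23 through 2019-04-01.

2019-03-13 through 2019-03-15, 2019-03-23 through 2019-04-01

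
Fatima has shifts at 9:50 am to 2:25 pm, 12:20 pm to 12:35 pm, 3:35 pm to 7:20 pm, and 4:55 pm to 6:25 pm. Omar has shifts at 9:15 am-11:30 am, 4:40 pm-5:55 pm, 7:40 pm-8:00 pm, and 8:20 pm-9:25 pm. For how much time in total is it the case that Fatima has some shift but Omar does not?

5 h 25 min

First set merges to 9:50 am–2:25 pm, 3:35 pm–7:20 pm.
A \ B = 11:30 am–2:25 pm, 3:35 pm–4:40 pm, 5:55 pm–7:20 pm.
Total: 2 h 55 min + 1 h 5 min + 1 h 25 min = 5 h 25 min.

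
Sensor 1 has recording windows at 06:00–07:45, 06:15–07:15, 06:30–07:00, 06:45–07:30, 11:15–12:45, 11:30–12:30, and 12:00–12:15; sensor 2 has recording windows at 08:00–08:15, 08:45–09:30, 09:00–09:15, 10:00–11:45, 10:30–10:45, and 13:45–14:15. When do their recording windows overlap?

11:15-11:45

A, merged: 06:00-07:45, 11:15-12:45.
B, merged: 08:00-08:15, 08:45-09:30, 10:00-11:45, 13:45-14:15.
06:00-07:45 falls entirely outside B.
11:15-12:45 overlaps B on 11:15-11:45.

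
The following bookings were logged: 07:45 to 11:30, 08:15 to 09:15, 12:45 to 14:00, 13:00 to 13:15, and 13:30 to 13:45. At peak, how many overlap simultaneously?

2

Walk the sorted start/end points keeping a running depth.
The depth first hits 2 at 08:15.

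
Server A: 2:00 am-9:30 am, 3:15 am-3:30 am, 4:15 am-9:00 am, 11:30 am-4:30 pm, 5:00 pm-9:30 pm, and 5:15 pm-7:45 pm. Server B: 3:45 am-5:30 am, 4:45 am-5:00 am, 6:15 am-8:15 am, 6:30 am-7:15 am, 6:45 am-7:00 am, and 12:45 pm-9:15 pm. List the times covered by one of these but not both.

2:00 am-3:45 am, 5:30 am-6:15 am, 8:15 am-9:30 am, 11:30 am-12:45 pm, 4:30 pm-5:00 pm, 9:15 pm-9:30 pm

Merge the first list: 2:00 am-9:30 am, 11:30 am-4:30 pm, 5:00 pm-9:30 pm.
Merge the second list: 3:45 am-5:30 am, 6:15 am-8:15 am, 12:45 pm-9:15 pm.
A but not B: 2:00 am-3:45 am, 5:30 am-6:15 am, 8:15 am-9:30 am, 11:30 am-12:45 pm, 9:15 pm-9:30 pm.
B but not A: 4:30 pm-5:00 pm.
Combining gives A △ B.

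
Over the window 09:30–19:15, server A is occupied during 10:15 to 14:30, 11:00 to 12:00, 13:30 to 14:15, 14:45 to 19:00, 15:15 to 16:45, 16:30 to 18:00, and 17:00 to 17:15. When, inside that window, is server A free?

09:30–10:15, 14:30–14:45, 19:00–19:15

After merging, the occupied span is 10:15–14:30, 14:45–19:00.
Complement within 09:30–19:15: 09:30–10:15, 14:30–14:45, 19:00–19:15.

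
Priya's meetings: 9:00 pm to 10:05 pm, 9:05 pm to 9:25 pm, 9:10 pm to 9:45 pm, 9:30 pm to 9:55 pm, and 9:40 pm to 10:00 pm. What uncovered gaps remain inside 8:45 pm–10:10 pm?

8:45 pm-9:00 pm, 10:05 pm-10:10 pm

The merged coverage is 9:00 pm-10:05 pm.
Complement within 8:45 pm-10:10 pm: 8:45 pm-9:00 pm, 10:05 pm-10:10 pm.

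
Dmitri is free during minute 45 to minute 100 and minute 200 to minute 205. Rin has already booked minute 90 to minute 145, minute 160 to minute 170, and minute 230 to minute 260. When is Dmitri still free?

minute 45 to minute 100 with B removed leaves minute 45 to minute 90.
minute 200 to minute 205 is untouched.

minute 45 to minute 90, minute 200 to minute 205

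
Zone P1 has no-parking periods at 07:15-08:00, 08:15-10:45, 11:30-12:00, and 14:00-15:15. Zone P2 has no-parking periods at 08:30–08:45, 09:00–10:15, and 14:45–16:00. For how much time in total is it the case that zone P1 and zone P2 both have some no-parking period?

A ∩ B = 08:30-08:45, 09:00-10:15, 14:45-15:15.
Total: 15 min + 1 h 15 min + 30 min = 2 h.

2 h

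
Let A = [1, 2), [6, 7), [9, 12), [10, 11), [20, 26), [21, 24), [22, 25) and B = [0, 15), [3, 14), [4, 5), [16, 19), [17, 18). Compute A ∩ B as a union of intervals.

[1, 2) ∪ [6, 7) ∪ [9, 12)

A, merged: [1, 2), [6, 7), [9, 12), [20, 26).
B, merged: [0, 15), [16, 19).
[1, 2) meets the second set on [1, 2).
[6, 7) meets the second set on [6, 7).
[9, 12) meets the second set on [9, 12).
[20, 26): no overlap with the second set.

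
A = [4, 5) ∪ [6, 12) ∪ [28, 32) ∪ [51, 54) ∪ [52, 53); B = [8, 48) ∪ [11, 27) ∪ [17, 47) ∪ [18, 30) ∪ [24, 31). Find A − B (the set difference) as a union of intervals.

[4, 5) ∪ [6, 8) ∪ [51, 54)

Merge the first list: [4, 5), [6, 12), [28, 32), [51, 54).
Merge the second list: [8, 48).
[4, 5) is untouched.
[6, 12) with B removed leaves [6, 8).
[28, 32) lies entirely inside B → drops out.
[51, 54) is untouched.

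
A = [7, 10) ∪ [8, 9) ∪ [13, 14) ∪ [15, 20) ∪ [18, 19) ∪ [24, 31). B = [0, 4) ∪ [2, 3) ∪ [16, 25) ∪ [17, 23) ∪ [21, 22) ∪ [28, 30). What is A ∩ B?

Merge the first list: [7, 10), [13, 14), [15, 20), [24, 31).
Merge the second list: [0, 4), [16, 25), [28, 30).
[7, 10) meets no B interval.
[13, 14) meets no B interval.
[15, 20) ∩ B → [16, 20).
[24, 31) ∩ B → [24, 25), [28, 30).

[16, 20) ∪ [24, 25) ∪ [28, 30)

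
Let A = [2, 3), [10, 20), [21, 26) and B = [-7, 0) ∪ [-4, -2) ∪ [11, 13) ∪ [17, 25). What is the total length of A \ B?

Second set merges to [-7, 0), [11, 13), [17, 25).
A \ B = [2, 3), [10, 11), [13, 17), [25, 26).
Total: 1 + 1 + 4 + 1 = 7.

7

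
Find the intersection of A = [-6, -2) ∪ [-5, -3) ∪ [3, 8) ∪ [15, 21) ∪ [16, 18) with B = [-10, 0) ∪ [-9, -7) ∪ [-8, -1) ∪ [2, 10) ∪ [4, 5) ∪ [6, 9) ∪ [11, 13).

Merge the first list: [-6, -2), [3, 8), [15, 21).
Merge the second list: [-10, 0), [2, 10), [11, 13).
[-6, -2) ∩ B → [-6, -2).
[3, 8) ∩ B → [3, 8).
[15, 21) meets no B interval.

[-6, -2) ∪ [3, 8)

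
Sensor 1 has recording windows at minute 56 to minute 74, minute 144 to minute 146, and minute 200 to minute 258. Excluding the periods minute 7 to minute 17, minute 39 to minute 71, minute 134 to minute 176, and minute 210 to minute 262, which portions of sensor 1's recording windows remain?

minute 71 to minute 74, minute 200 to minute 210

minute 56 to minute 74 \ B = minute 71 to minute 74.
minute 144 to minute 146: entirely removed.
minute 200 to minute 258 \ B = minute 200 to minute 210.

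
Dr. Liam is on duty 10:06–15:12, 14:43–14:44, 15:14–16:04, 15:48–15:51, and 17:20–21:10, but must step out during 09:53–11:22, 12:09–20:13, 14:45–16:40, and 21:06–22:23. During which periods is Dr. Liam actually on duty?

11:22–12:09, 20:13–21:06

Merge the first list: 10:06–15:12, 15:14–16:04, 17:20–21:10.
Merge the second list: 09:53–11:22, 12:09–20:13, 21:06–22:23.
10:06–15:12 minus B → 11:22–12:09.
15:14–16:04: fully covered by B → removed.
17:20–21:10 minus B → 20:13–21:06.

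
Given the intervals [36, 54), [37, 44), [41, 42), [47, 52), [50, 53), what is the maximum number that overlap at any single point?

At 41, 3 of the intervals are simultaneously active.
No point has more.

3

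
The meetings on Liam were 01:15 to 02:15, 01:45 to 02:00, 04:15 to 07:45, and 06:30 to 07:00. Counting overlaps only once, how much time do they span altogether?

Merged: 01:15–02:15, 04:15–07:45.
Lengths: 1 h + 3 h 30 min = 4 h 30 min.

4 h 30 min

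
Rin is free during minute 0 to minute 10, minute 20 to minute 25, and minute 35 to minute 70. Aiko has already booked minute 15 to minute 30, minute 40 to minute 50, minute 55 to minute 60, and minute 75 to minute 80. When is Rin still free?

minute 0 to minute 10, minute 35 to minute 40, minute 50 to minute 55, minute 60 to minute 70

minute 0 to minute 10 is untouched.
minute 20 to minute 25 lies entirely inside B → drops out.
minute 35 to minute 70 with B removed leaves minute 35 to minute 40, minute 50 to minute 55, minute 60 to minute 70.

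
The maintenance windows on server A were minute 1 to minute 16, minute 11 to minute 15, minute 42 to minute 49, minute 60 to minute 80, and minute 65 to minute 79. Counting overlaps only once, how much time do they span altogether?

42 minutes

Merged: minute 1 to minute 16, minute 42 to minute 49, minute 60 to minute 80.
Lengths: 15 minutes + 7 minutes + 20 minutes = 42 minutes.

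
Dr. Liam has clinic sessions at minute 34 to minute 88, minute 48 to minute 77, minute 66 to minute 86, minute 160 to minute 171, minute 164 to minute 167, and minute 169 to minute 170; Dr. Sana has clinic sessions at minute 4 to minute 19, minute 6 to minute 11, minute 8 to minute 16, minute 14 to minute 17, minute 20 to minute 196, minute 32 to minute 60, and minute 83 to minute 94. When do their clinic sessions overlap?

minute 34 to minute 88, minute 160 to minute 171

First set merges to minute 34 to minute 88, minute 160 to minute 171.
Second set merges to minute 4 to minute 19, minute 20 to minute 196.
minute 34 to minute 88 meets the second set on minute 34 to minute 88.
minute 160 to minute 171 meets the second set on minute 160 to minute 171.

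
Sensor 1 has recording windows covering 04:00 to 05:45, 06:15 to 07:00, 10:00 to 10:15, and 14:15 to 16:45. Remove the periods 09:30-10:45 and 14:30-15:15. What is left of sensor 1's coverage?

04:00–05:45, 06:15–07:00, 14:15–14:30, 15:15–16:45

04:00–05:45: nothing removed.
06:15–07:00: nothing removed.
10:00–10:15: entirely removed.
14:15–16:45 \ B = 14:15–14:30, 15:15–16:45.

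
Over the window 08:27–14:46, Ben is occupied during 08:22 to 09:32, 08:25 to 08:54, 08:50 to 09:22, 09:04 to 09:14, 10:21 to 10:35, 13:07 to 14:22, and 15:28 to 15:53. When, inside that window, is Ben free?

After merging, the occupied span is 08:22–09:32, 10:21–10:35, 13:07–14:22, 15:28–15:53.
Complement within 08:27–14:46: 09:32–10:21, 10:35–13:07, 14:22–14:46.

09:32–10:21, 10:35–13:07, 14:22–14:46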